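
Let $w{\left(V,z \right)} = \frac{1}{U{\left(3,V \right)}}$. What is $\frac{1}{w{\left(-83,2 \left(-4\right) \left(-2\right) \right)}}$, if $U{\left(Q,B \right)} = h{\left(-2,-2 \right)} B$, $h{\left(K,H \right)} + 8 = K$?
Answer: $830$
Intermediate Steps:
$h{\left(K,H \right)} = -8 + K$
$U{\left(Q,B \right)} = - 10 B$ ($U{\left(Q,B \right)} = \left(-8 - 2\right) B = - 10 B$)
$w{\left(V,z \right)} = - \frac{1}{10 V}$ ($w{\left(V,z \right)} = \frac{1}{\left(-10\right) V} = - \frac{1}{10 V}$)
$\frac{1}{w{\left(-83,2 \left(-4\right) \left(-2\right) \right)}} = \frac{1}{\left(- \frac{1}{10}\right) \frac{1}{-83}} = \frac{1}{\left(- \frac{1}{10}\right) \left(- \frac{1}{83}\right)} = \frac{1}{\frac{1}{830}} = 830$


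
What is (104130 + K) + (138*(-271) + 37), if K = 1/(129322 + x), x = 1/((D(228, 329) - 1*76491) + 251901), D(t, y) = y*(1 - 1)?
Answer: 1514612835645559/22684372021 ≈ 66769.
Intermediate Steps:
D(t, y) = 0 (D(t, y) = y*0 = 0)
x = 1/175410 (x = 1/((0 - 1*76491) + 251901) = 1/((0 - 76491) + 251901) = 1/(-76491 + 251901) = 1/175410 ≈ 5.7009e-6)
K = 175410/22684372021 (K = 1/(129322 + 1/175410) = 1/(22684372021/175410) = 175410/22684372021 ≈ 7.7326e-6)
(104130 + K) + (138*(-271) + 37) = (104130 + 175410/22684372021) + (138*(-271) + 37) = 2362123658722140/22684372021 + (-37398 + 37) = 2362123658722140/22684372021 - 37361 = 1514612835645559/22684372021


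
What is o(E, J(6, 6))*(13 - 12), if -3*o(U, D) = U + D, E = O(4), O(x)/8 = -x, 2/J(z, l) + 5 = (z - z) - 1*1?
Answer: 97/9 ≈ 10.778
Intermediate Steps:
J(z, l) = -1/3 (J(z, l) = 2/(-5 + ((z - z) - 1*1)) = 2/(-5 + (0 - 1)) = 2/(-5 - 1) = 2/(-6) = 2*(-1/6) = -1/3)
O(x) = -8*x (O(x) = 8*(-x) = -8*x)
E = -32 (E = -8*4 = -32)
o(U, D) = -D/3 - U/3 (o(U, D) = -(U + D)/3 = -(D + U)/3 = -D/3 - U/3)
o(E, J(6, 6))*(13 - 12) = (-1/3*(-1/3) - 1/3*(-32))*(13 - 12) = (1/9 + 32/3)*1 = (97/9)*1 = 97/9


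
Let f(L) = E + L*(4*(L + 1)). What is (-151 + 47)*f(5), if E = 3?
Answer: -12792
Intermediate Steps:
f(L) = 3 + L*(4 + 4*L) (f(L) = 3 + L*(4*(L + 1)) = 3 + L*(4*(1 + L)) = 3 + L*(4 + 4*L))
(-151 + 47)*f(5) = (-151 + 47)*(3 + 4*5 + 4*5²) = -104*(3 + 20 + 4*25) = -104*(3 + 20 + 100) = -104*123 = -12792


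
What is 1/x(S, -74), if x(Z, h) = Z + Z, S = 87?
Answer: 1/174 ≈ 0.0057471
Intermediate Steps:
x(Z, h) = 2*Z
1/x(S, -74) = 1/(2*87) = 1/174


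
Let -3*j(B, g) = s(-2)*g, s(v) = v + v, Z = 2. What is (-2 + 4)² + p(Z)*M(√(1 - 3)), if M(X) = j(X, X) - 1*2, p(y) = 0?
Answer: 4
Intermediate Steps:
s(v) = 2*v
j(B, g) = 4*g/3 (j(B, g) = -2*(-2)*g/3 = -(-4)*g/3 = 4*g/3)
M(X) = -2 + 4*X/3 (M(X) = 4*X/3 - 1*2 = 4*X/3 - 2 = -2 + 4*X/3)
(-2 + 4)² + p(Z)*M(√(1 - 3)) = (-2 + 4)² + 0*(-2 + 4*√(1 - 3)/3) = 2² + 0*(-2 + 4*√(-2)/3) = 4 + 0*(-2 + 4*(I*√2)/3) = 4 + 0*(-2 + 4*I*√2/3) = 4 + 0 = 4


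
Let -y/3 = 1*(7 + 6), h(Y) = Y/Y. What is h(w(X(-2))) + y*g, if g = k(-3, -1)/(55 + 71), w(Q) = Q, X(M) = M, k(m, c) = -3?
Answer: 27/14 ≈ 1.9286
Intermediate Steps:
h(Y) = 1
y = -39 (y = -3*(7 + 6) = -3*13 = -39)
g = -1/42 (g = -3/(55 + 71) = -3/126 = -3*1/126 = -1/42 ≈ -0.023810)
h(w(X(-2))) + y*g = 1 - 39*(-1/42) = 1 + 13/14 = 27/14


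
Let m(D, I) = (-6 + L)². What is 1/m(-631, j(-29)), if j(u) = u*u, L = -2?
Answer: 1/64 ≈ 0.015625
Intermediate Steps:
j(u) = u²
m(D, I) = 64 (m(D, I) = (-6 - 2)² = (-8)² = 64)
1/m(-631, j(-29)) = 1/64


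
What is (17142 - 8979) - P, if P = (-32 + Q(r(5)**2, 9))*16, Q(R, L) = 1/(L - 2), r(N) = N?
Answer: 60709/7 ≈ 8672.7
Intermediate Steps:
Q(R, L) = 1/(-2 + L)
P = -3568/7 (P = (-32 + 1/(-2 + 9))*16 = (-32 + 1/7)*16 = -223/7*16 = -3568/7 ≈ -509.71)
(17142 - 8979) - P = (17142 - 8979) - 1*(-3568/7) = 8163 + 3568/7 = 60709/7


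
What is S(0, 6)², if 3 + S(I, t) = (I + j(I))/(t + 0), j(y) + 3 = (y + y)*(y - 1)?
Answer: 49/4 ≈ 12.250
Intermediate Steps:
j(y) = -3 + 2*y*(-1 + y) (j(y) = -3 + (y + y)*(y - 1) = -3 + (2*y)*(-1 + y) = -3 + 2*y*(-1 + y))
S(I, t) = -3 + (-3 - I + 2*I²)/t (S(I, t) = -3 + (I + (-3 - 2*I + 2*I²))/(t + 0) = -3 + (-3 - I + 2*I²)/t)
S(0, 6)² = ((-3 - 1*0 - 3*6 + 2*0²)/6)² = ((-3 + 0 - 18 + 2*0)/6)² = ((-3 + 0 - 18 + 0)/6)² = ((⅙)*(-21))² = (-7/2)² = 49/4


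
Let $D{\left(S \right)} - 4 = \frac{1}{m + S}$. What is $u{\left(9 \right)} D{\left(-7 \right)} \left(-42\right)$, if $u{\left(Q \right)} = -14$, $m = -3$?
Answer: $\frac{11466}{5} \approx 2293.2$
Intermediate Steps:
$D{\left(S \right)} = 4 + \frac{1}{-3 + S}$
$u{\left(9 \right)} D{\left(-7 \right)} \left(-42\right) = - 14 \frac{-11 + 4 \left(-7\right)}{-3 - 7} \left(-42\right) = - 14 \frac{-11 - 28}{-10} \left(-42\right) = - 14 \left(\left(- \frac{1}{10}\right) \left(-39\right)\right) \left(-42\right) = \left(-14\right) \frac{39}{10} \left(-42\right) = \left(- \frac{273}{5}\right) \left(-42\right) = \frac{11466}{5}$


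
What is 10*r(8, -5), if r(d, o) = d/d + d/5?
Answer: 26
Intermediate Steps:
r(d, o) = 1 + d/5 (r(d, o) = 1 + d*(⅕) = 1 + d/5)
10*r(8, -5) = 10*(1 + (⅕)*8) = 10*(1 + 8/5) = 10*(13/5) = 26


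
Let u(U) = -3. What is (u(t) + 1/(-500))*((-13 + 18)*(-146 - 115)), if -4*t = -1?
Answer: 391761/100 ≈ 3917.6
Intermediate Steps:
t = ¼ (t = -¼*(-1) = ¼ ≈ 0.25000)
(u(t) + 1/(-500))*((-13 + 18)*(-146 - 115)) = (-3 + 1/(-500))*((-13 + 18)*(-146 - 115)) = (-3 - 1/500)*(5*(-261)) = -1501/500*(-1305) = 391761/100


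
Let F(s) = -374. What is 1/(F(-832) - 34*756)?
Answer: -1/26078 ≈ -3.8347e-5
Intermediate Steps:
1/(F(-832) - 34*756) = 1/(-374 - 34*756) = 1/(-374 - 25704) = 1/(-26078) = -1/26078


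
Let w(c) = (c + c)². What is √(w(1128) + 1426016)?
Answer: 4*√407222 ≈ 2552.6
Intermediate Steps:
w(c) = 4*c² (w(c) = (2*c)² = 4*c²)
√(w(1128) + 1426016) = √(4*1128² + 1426016) = √(4*1272384 + 1426016) = √(5089536 + 1426016) = √6515552 = 4*√407222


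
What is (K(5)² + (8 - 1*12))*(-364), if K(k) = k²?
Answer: -226044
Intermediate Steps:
(K(5)² + (8 - 1*12))*(-364) = ((5²)² + (8 - 1*12))*(-364) = (25² + (8 - 12))*(-364) = (625 - 4)*(-364) = 621*(-364) = -226044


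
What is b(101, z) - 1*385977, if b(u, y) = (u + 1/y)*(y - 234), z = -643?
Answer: -305137345/643 ≈ -4.7455e+5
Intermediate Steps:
b(u, y) = (-234 + y)*(u + 1/y) (b(u, y) = (u + 1/y)*(-234 + y) = (-234 + y)*(u + 1/y))
b(101, z) - 1*385977 = (1 - 234*101 - 234/(-643) + 101*(-643)) - 1*385977 = (1 - 23634 - 234*(-1/643) - 64943) - 385977 = (1 - 23634 + 234/643 - 64943) - 385977 = -56954134/643 - 385977 = -305137345/643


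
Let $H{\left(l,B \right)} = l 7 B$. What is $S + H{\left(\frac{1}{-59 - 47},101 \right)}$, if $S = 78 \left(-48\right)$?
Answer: $- \frac{397571}{106} \approx -3750.7$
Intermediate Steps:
$S = -3744$
$H{\left(l,B \right)} = 7 B l$ ($H{\left(l,B \right)} = 7 l B = 7 B l$)
$S + H{\left(\frac{1}{-59 - 47},101 \right)} = -3744 + 7 \cdot 101 \frac{1}{-59 - 47} = -3744 + 7 \cdot 101 \frac{1}{-106} = -3744 + 7 \cdot 101 \left(- \frac{1}{106}\right) = -3744 - \frac{707}{106} = - \frac{397571}{106}$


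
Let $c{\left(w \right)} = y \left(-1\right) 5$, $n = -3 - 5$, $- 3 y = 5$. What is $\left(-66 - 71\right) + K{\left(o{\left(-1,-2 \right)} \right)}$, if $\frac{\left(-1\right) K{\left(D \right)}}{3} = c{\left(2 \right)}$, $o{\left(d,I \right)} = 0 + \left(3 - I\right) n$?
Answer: $-162$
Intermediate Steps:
$y = - \frac{5}{3}$ ($y = \left(- \frac{1}{3}\right) 5 = - \frac{5}{3} \approx -1.6667$)
$n = -8$ ($n = -3 - 5 = -8$)
$o{\left(d,I \right)} = -24 + 8 I$ ($o{\left(d,I \right)} = 0 + \left(3 - I\right) \left(-8\right) = 0 + \left(-24 + 8 I\right) = -24 + 8 I$)
$c{\left(w \right)} = \frac{25}{3}$ ($c{\left(w \right)} = \left(- \frac{5}{3}\right) \left(-1\right) 5 = \frac{5}{3} \cdot 5 = \frac{25}{3}$)
$K{\left(D \right)} = -25$ ($K{\left(D \right)} = \left(-3\right) \frac{25}{3} = -25$)
$\left(-66 - 71\right) + K{\left(o{\left(-1,-2 \right)} \right)} = \left(-66 - 71\right) - 25 = -137 - 25 = -162$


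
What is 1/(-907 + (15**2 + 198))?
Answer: -1/484 ≈ -0.0020661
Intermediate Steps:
1/(-907 + (15**2 + 198)) = 1/(-907 + (225 + 198)) = 1/(-907 + 423) = 1/(-484) = -1/484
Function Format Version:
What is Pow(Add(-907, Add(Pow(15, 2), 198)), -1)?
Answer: Rational(-1, 484) ≈ -0.0020661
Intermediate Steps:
Pow(Add(-907, Add(Pow(15, 2), 198)), -1) = Pow(Add(-907, Add(225, 198)), -1) = Pow(Add(-907, 423), -1) = Pow(-484, -1) = Rational(-1, 484)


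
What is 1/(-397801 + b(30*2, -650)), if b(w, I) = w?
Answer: -1/397741 ≈ -2.5142e-6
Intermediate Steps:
1/(-397801 + b(30*2, -650)) = 1/(-397801 + 30*2) = 1/(-397801 + 60) = 1/(-397741) = -1/397741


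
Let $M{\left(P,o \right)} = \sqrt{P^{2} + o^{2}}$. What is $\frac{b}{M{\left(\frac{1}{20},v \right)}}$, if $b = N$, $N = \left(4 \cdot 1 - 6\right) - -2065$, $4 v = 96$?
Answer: $\frac{41260 \sqrt{230401}}{230401} \approx 85.958$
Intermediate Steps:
$v = 24$ ($v = \frac{1}{4} \cdot 96 = 24$)
$N = 2063$ ($N = \left(4 - 6\right) + 2065 = -2 + 2065 = 2063$)
$b = 2063$
$\frac{b}{M{\left(\frac{1}{20},v \right)}} = \frac{2063}{\sqrt{\left(\frac{1}{20}\right)^{2} + 24^{2}}} = \frac{2063}{\sqrt{\left(\frac{1}{20}\right)^{2} + 576}} = \frac{2063}{\sqrt{\frac{1}{400} + 576}} = \frac{2063}{\sqrt{\frac{230401}{400}}} = \frac{2063}{\frac{1}{20} \sqrt{230401}} = 2063 \frac{20 \sqrt{230401}}{230401} = \frac{41260 \sqrt{230401}}{230401}$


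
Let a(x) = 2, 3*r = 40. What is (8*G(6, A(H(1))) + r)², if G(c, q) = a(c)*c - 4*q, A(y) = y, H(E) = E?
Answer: 53824/9 ≈ 5980.4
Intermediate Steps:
r = 40/3 (r = (⅓)*40 = 40/3 ≈ 13.333)
G(c, q) = -4*q + 2*c (G(c, q) = 2*c - 4*q = -4*q + 2*c)
(8*G(6, A(H(1))) + r)² = (8*(-4*1 + 2*6) + 40/3)² = (8*(-4 + 12) + 40/3)² = (8*8 + 40/3)² = (64 + 40/3)² = (232/3)² = 53824/9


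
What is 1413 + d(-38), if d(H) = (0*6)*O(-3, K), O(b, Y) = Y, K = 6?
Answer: 1413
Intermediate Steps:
d(H) = 0 (d(H) = (0*6)*6 = 0*6 = 0)
1413 + d(-38) = 1413 + 0 = 1413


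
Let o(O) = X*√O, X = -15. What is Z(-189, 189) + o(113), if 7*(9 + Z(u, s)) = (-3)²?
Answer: -54/7 - 15*√113 ≈ -167.17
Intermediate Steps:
o(O) = -15*√O
Z(u, s) = -54/7 (Z(u, s) = -9 + (⅐)*(-3)² = -9 + (⅐)*9 = -9 + 9/7 = -54/7)
Z(-189, 189) + o(113) = -54/7 - 15*√113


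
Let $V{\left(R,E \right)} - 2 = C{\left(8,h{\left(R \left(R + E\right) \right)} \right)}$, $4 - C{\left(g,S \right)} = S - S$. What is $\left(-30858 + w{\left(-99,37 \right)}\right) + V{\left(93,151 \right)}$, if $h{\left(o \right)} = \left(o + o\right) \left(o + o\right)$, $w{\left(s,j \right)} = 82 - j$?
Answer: $-30807$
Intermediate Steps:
$h{\left(o \right)} = 4 o^{2}$ ($h{\left(o \right)} = 2 o 2 o = 4 o^{2}$)
$C{\left(g,S \right)} = 4$ ($C{\left(g,S \right)} = 4 - \left(S - S\right) = 4 - 0 = 4 + 0 = 4$)
$V{\left(R,E \right)} = 6$ ($V{\left(R,E \right)} = 2 + 4 = 6$)
$\left(-30858 + w{\left(-99,37 \right)}\right) + V{\left(93,151 \right)} = \left(-30858 + \left(82 - 37\right)\right) + 6 = \left(-30858 + 45\right) + 6 = -30813 + 6 = -30807$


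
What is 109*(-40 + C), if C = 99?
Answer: 6431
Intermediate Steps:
109*(-40 + C) = 109*(-40 + 99) = 109*59 = 6431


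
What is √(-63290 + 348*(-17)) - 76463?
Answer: -76463 + I*√69206 ≈ -76463.0 + 263.07*I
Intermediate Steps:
√(-63290 + 348*(-17)) - 76463 = √(-63290 - 5916) - 76463 = √(-69206) - 76463 = I*√69206 - 76463 = -76463 + I*√69206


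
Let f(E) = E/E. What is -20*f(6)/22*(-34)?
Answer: 340/11 ≈ 30.909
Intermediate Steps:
f(E) = 1
-20*f(6)/22*(-34) = -20/22*(-34) = -20*1/22*(-34) = -10/11*(-34) = 340/11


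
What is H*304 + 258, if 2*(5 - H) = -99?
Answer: 16826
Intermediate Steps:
H = 109/2 (H = 5 - 1/2*(-99) = 5 + 99/2 = 109/2 ≈ 54.500)
H*304 + 258 = (109/2)*304 + 258 = 16568 + 258 = 16826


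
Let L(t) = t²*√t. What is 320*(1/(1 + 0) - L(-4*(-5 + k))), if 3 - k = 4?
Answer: 320 - 368640*√6 ≈ -9.0266e+5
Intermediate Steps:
k = -1 (k = 3 - 1*4 = 3 - 4 = -1)
L(t) = t^(5/2)
320*(1/(1 + 0) - L(-4*(-5 + k))) = 320*(1/(1 + 0) - (-4*(-5 - 1))^(5/2)) = 320*(1/1 - (-4*(-6))^(5/2)) = 320*(1 - 24^(5/2)) = 320*(1 - 1152*√6) = 320 - 368640*√6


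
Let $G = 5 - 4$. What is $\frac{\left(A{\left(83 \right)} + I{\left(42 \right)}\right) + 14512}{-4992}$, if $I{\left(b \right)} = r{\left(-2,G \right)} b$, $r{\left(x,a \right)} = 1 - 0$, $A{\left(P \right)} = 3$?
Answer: $- \frac{14557}{4992} \approx -2.9161$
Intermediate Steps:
$G = 1$
$r{\left(x,a \right)} = 1$ ($r{\left(x,a \right)} = 1 + 0 = 1$)
$I{\left(b \right)} = b$ ($I{\left(b \right)} = 1 b = b$)
$\frac{\left(A{\left(83 \right)} + I{\left(42 \right)}\right) + 14512}{-4992} = \frac{\left(3 + 42\right) + 14512}{-4992} = \left(45 + 14512\right) \left(- \frac{1}{4992}\right) = 14557 \left(- \frac{1}{4992}\right) = - \frac{14557}{4992}$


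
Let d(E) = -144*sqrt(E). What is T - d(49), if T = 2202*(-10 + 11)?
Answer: 3210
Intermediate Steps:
T = 2202 (T = 2202*1 = 2202)
T - d(49) = 2202 - (-144)*sqrt(49) = 2202 - (-144)*7 = 2202 - 1*(-1008) = 2202 + 1008 = 3210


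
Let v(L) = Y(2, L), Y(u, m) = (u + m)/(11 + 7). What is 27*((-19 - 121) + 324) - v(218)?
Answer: 44602/9 ≈ 4955.8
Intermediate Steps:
Y(u, m) = m/18 + u/18 (Y(u, m) = (m + u)/18 = (m + u)*(1/18) = m/18 + u/18)
v(L) = ⅑ + L/18 (v(L) = L/18 + (1/18)*2 = L/18 + ⅑ = ⅑ + L/18)
27*((-19 - 121) + 324) - v(218) = 27*((-19 - 121) + 324) - (⅑ + (1/18)*218) = 27*(-140 + 324) - (⅑ + 109/9) = 27*184 - 1*110/9 = 4968 - 110/9 = 44602/9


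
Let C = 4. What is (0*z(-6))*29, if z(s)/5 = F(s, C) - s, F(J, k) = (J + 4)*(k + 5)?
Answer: 0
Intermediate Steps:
F(J, k) = (4 + J)*(5 + k)
z(s) = 180 + 40*s (z(s) = 5*((20 + 4*4 + 5*s + s*4) - s) = 5*((20 + 16 + 5*s + 4*s) - s) = 5*((36 + 9*s) - s) = 5*(36 + 8*s) = 180 + 40*s)
(0*z(-6))*29 = (0*(180 + 40*(-6)))*29 = (0*(180 - 240))*29 = (0*(-60))*29 = 0*29 = 0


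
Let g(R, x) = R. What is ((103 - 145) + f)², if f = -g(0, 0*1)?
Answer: 1764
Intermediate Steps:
f = 0 (f = -1*0 = 0)
((103 - 145) + f)² = ((103 - 145) + 0)² = (-42 + 0)² = (-42)² = 1764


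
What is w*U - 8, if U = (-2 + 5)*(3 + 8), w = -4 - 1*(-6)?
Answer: 58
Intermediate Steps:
w = 2 (w = -4 + 6 = 2)
U = 33 (U = 3*11 = 33)
w*U - 8 = 2*33 - 8 = 66 - 8 = 58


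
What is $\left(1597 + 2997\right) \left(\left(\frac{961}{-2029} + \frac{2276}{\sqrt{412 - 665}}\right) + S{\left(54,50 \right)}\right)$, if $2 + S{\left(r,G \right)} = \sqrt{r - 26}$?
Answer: $- \frac{23057286}{2029} + 9188 \sqrt{7} - \frac{10455944 i \sqrt{253}}{253} \approx 12945.0 - 6.5736 \cdot 10^{5} i$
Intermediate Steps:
$S{\left(r,G \right)} = -2 + \sqrt{-26 + r}$ ($S{\left(r,G \right)} = -2 + \sqrt{r - 26} = -2 + \sqrt{-26 + r}$)
$\left(1597 + 2997\right) \left(\left(\frac{961}{-2029} + \frac{2276}{\sqrt{412 - 665}}\right) + S{\left(54,50 \right)}\right) = \left(1597 + 2997\right) \left(\left(\frac{961}{-2029} + \frac{2276}{\sqrt{412 - 665}}\right) - \left(2 - \sqrt{-26 + 54}\right)\right) = 4594 \left(\left(961 \left(- \frac{1}{2029}\right) + \frac{2276}{\sqrt{-253}}\right) - \left(2 - \sqrt{28}\right)\right) = 4594 \left(\left(- \frac{961}{2029} + \frac{2276}{i \sqrt{253}}\right) - \left(2 - 2 \sqrt{7}\right)\right) = 4594 \left(\left(- \frac{961}{2029} + 2276 \left(- \frac{i \sqrt{253}}{253}\right)\right) - \left(2 - 2 \sqrt{7}\right)\right) = 4594 \left(\left(- \frac{961}{2029} - \frac{2276 i \sqrt{253}}{253}\right) - \left(2 - 2 \sqrt{7}\right)\right) = 4594 \left(- \frac{5019}{2029} + 2 \sqrt{7} - \frac{2276 i \sqrt{253}}{253}\right) = - \frac{23057286}{2029} + 9188 \sqrt{7} - \frac{10455944 i \sqrt{253}}{253}$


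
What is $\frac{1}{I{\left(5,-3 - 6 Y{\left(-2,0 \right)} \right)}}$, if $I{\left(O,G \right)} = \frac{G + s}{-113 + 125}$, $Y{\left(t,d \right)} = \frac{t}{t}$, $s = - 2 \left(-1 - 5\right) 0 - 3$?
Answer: $-1$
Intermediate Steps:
$s = -3$ ($s = \left(-2\right) \left(-6\right) 0 - 3 = 12 \cdot 0 - 3 = 0 - 3 = -3$)
$Y{\left(t,d \right)} = 1$
$I{\left(O,G \right)} = - \frac{1}{4} + \frac{G}{12}$ ($I{\left(O,G \right)} = \frac{G - 3}{-113 + 125} = \frac{-3 + G}{12} = \left(-3 + G\right) \frac{1}{12} = - \frac{1}{4} + \frac{G}{12}$)
$\frac{1}{I{\left(5,-3 - 6 Y{\left(-2,0 \right)} \right)}} = \frac{1}{- \frac{1}{4} + \frac{-3 - 6}{12}} = \frac{1}{- \frac{1}{4} + \frac{1}{12} \left(-9\right)} = \frac{1}{- \frac{1}{4} - \frac{3}{4}} = \frac{1}{-1} = -1$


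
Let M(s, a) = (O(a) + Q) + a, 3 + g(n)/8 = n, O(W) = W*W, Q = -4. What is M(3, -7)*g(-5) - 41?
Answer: -2473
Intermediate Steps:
O(W) = W²
g(n) = -24 + 8*n
M(s, a) = -4 + a + a² (M(s, a) = (a² - 4) + a = (-4 + a²) + a = -4 + a + a²)
M(3, -7)*g(-5) - 41 = (-4 - 7 + (-7)²)*(-24 + 8*(-5)) - 41 = (-4 - 7 + 49)*(-24 - 40) - 41 = 38*(-64) - 41 = -2432 - 41 = -2473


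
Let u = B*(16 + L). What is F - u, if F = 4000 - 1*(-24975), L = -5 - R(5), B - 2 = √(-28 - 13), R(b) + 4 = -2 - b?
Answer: 28931 - 22*I*√41 ≈ 28931.0 - 140.87*I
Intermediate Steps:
R(b) = -6 - b (R(b) = -4 + (-2 - b) = -6 - b)
B = 2 + I*√41 (B = 2 + √(-28 - 13) = 2 + √(-41) = 2 + I*√41 ≈ 2.0 + 6.4031*I)
L = 6 (L = -5 - (-6 - 1*5) = -5 - (-6 - 5) = -5 - 1*(-11) = -5 + 11 = 6)
u = 44 + 22*I*√41 (u = (2 + I*√41)*(16 + 6) = (2 + I*√41)*22 = 44 + 22*I*√41 ≈ 44.0 + 140.87*I)
F = 28975 (F = 4000 + 24975 = 28975)
F - u = 28975 - (44 + 22*I*√41) = 28975 + (-44 - 22*I*√41) = 28931 - 22*I*√41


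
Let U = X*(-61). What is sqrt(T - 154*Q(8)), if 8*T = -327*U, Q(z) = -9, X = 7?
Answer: sqrt(301434)/4 ≈ 137.26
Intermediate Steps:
U = -427 (U = 7*(-61) = -427)
T = 139629/8 (T = (-327*(-427))/8 = (1/8)*139629 = 139629/8 ≈ 17454.)
sqrt(T - 154*Q(8)) = sqrt(139629/8 - 154*(-9)) = sqrt(139629/8 + 1386) = sqrt(150717/8) = sqrt(301434)/4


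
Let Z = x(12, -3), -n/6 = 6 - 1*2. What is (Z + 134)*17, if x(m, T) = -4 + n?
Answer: 1802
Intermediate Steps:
n = -24 (n = -6*(6 - 1*2) = -6*(6 - 2) = -6*4 = -24)
x(m, T) = -28 (x(m, T) = -4 - 24 = -28)
Z = -28
(Z + 134)*17 = (-28 + 134)*17 = 106*17 = 1802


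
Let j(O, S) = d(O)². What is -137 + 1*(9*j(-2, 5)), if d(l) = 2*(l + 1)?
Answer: -101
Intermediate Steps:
d(l) = 2 + 2*l (d(l) = 2*(1 + l) = 2 + 2*l)
j(O, S) = (2 + 2*O)²
-137 + 1*(9*j(-2, 5)) = -137 + 1*(9*(4*(1 - 2)²)) = -137 + 1*(9*(4*(-1)²)) = -137 + 1*(9*(4*1)) = -137 + 1*(9*4) = -137 + 1*36 = -137 + 36 = -101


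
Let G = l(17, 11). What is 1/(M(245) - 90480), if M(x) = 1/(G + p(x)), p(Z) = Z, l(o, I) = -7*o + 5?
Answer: -131/11852879 ≈ -1.1052e-5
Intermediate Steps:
l(o, I) = 5 - 7*o
G = -114 (G = 5 - 7*17 = 5 - 119 = -114)
M(x) = 1/(-114 + x)
1/(M(245) - 90480) = 1/(1/(-114 + 245) - 90480) = 1/(1/131 - 90480) = 1/(-11852879/131) = -131/11852879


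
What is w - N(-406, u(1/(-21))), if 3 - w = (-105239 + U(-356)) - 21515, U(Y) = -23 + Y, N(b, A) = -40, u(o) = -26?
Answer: 127176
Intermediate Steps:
w = 127136 (w = 3 - ((-105239 + (-23 - 356)) - 21515) = 3 - ((-105239 - 379) - 21515) = 3 - (-105618 - 21515) = 3 - 1*(-127133) = 3 + 127133 = 127136)
w - N(-406, u(1/(-21))) = 127136 - 1*(-40) = 127136 + 40 = 127176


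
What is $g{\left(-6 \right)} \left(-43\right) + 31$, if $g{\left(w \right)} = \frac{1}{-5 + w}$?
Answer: $\frac{384}{11} \approx 34.909$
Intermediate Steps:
$g{\left(-6 \right)} \left(-43\right) + 31 = \frac{1}{-5 - 6} \left(-43\right) + 31 = \frac{1}{-11} \left(-43\right) + 31 = \left(- \frac{1}{11}\right) \left(-43\right) + 31 = \frac{43}{11} + 31 = \frac{384}{11}$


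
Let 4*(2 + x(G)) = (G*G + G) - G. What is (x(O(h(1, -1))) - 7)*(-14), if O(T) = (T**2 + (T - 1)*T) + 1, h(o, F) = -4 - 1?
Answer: -10850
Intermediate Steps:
h(o, F) = -5
O(T) = 1 + T**2 + T*(-1 + T) (O(T) = (T**2 + (-1 + T)*T) + 1 = (T**2 + T*(-1 + T)) + 1 = 1 + T**2 + T*(-1 + T))
x(G) = -2 + G**2/4 (x(G) = -2 + ((G*G + G) - G)/4 = -2 + ((G**2 + G) - G)/4 = -2 + ((G + G**2) - G)/4 = -2 + G**2/4)
(x(O(h(1, -1))) - 7)*(-14) = ((-2 + (1 - 1*(-5) + 2*(-5)**2)**2/4) - 7)*(-14) = ((-2 + (1 + 5 + 2*25)**2/4) - 7)*(-14) = ((-2 + (1 + 5 + 50)**2/4) - 7)*(-14) = ((-2 + (1/4)*56**2) - 7)*(-14) = ((-2 + (1/4)*3136) - 7)*(-14) = ((-2 + 784) - 7)*(-14) = (782 - 7)*(-14) = 775*(-14) = -10850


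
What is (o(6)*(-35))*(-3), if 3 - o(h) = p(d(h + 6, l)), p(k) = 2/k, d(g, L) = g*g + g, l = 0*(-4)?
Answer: 8155/26 ≈ 313.65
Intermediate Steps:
l = 0
d(g, L) = g + g**2 (d(g, L) = g**2 + g = g + g**2)
o(h) = 3 - 2/((6 + h)*(7 + h)) (o(h) = 3 - 2/((h + 6)*(1 + (h + 6))) = 3 - 2/((6 + h)*(1 + (6 + h))) = 3 - 2/((6 + h)*(7 + h)))
(o(6)*(-35))*(-3) = (((-2 + 3*(6 + 6)*(7 + 6))/((6 + 6)*(7 + 6)))*(-35))*(-3) = (((-2 + 3*12*13)/(12*13))*(-35))*(-3) = (((1/12)*(1/13)*(-2 + 468))*(-35))*(-3) = (((1/12)*(1/13)*466)*(-35))*(-3) = ((233/78)*(-35))*(-3) = -8155/78*(-3) = 8155/26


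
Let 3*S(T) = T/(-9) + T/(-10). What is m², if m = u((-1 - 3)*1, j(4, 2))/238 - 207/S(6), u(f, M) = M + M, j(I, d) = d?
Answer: 1228823241529/5112121 ≈ 2.4037e+5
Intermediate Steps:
u(f, M) = 2*M
S(T) = -19*T/270 (S(T) = (T/(-9) + T/(-10))/3 = (T*(-⅑) + T*(-⅒))/3 = (-T/9 - T/10)/3 = (-19*T/90)/3 = -19*T/270)
m = 1108523/2261 (m = (2*2)/238 - 207/((-19/270*6)) = 4*(1/238) - 207/(-19/45) = 2/119 - 207*(-45/19) = 2/119 + 9315/19 = 1108523/2261 ≈ 490.28)
m² = (1108523/2261)² = 1228823241529/5112121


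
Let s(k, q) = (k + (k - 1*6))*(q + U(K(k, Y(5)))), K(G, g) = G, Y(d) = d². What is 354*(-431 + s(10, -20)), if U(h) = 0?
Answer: -251694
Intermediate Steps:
s(k, q) = q*(-6 + 2*k) (s(k, q) = (k + (k - 1*6))*(q + 0) = (k + (k - 6))*q = (k + (-6 + k))*q = (-6 + 2*k)*q = q*(-6 + 2*k))
354*(-431 + s(10, -20)) = 354*(-431 + 2*(-20)*(-3 + 10)) = 354*(-431 + 2*(-20)*7) = 354*(-431 - 280) = 354*(-711) = -251694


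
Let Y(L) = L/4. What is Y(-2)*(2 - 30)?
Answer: 14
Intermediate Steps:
Y(L) = L/4 (Y(L) = L*(¼) = L/4)
Y(-2)*(2 - 30) = ((¼)*(-2))*(2 - 30) = -½*(-28) = 14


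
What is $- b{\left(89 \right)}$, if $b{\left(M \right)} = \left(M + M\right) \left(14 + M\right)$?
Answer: $-18334$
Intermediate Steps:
$b{\left(M \right)} = 2 M \left(14 + M\right)$
$- b{\left(89 \right)} = - 2 \cdot 89 \left(14 + 89\right) = - 2 \cdot 89 \cdot 103 = \left(-1\right) 18334 = -18334$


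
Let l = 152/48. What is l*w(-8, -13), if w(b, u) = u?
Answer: -247/6 ≈ -41.167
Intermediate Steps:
l = 19/6 (l = 152*(1/48) = 19/6 ≈ 3.1667)
l*w(-8, -13) = (19/6)*(-13) = -247/6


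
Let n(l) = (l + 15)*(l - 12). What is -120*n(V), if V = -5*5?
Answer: -44400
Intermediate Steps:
V = -25
n(l) = (-12 + l)*(15 + l) (n(l) = (15 + l)*(-12 + l) = (-12 + l)*(15 + l))
-120*n(V) = -120*(-180 + (-25)² + 3*(-25)) = -120*(-180 + 625 - 75) = -120*370 = -44400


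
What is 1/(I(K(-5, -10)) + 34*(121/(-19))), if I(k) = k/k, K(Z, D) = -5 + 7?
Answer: -19/4095 ≈ -0.0046398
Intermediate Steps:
K(Z, D) = 2
I(k) = 1
1/(I(K(-5, -10)) + 34*(121/(-19))) = 1/(1 + 34*(121/(-19))) = 1/(1 + 34*(121*(-1/19))) = 1/(1 + 34*(-121/19)) = 1/(1 - 4114/19) = 1/(-4095/19) = -19/4095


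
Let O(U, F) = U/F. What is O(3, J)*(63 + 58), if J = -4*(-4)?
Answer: 363/16 ≈ 22.688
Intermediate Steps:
J = 16
O(3, J)*(63 + 58) = (3/16)*(63 + 58) = (3*(1/16))*121 = (3/16)*121 = 363/16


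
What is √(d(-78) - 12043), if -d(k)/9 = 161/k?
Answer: I*√8128510/26 ≈ 109.66*I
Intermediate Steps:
d(k) = -1449/k
√(d(-78) - 12043) = √(-1449/(-78) - 12043) = √(-1449*(-1/78) - 12043) = √(483/26 - 12043) = √(-312635/26) = I*√8128510/26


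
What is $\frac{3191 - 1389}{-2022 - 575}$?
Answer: $- \frac{34}{49} \approx -0.69388$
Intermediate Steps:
$\frac{3191 - 1389}{-2022 - 575} = \frac{1802}{-2597} = 1802 \left(- \frac{1}{2597}\right) = - \frac{34}{49}$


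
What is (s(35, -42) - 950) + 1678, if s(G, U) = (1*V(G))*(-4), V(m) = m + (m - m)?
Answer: 588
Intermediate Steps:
V(m) = m (V(m) = m + 0 = m)
s(G, U) = -4*G (s(G, U) = (1*G)*(-4) = G*(-4) = -4*G)
(s(35, -42) - 950) + 1678 = (-4*35 - 950) + 1678 = (-140 - 950) + 1678 = -1090 + 1678 = 588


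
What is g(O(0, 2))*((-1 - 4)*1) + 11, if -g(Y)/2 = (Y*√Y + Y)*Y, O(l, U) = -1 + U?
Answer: 31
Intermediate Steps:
g(Y) = -2*Y*(Y + Y^(3/2)) (g(Y) = -2*(Y*√Y + Y)*Y = -2*(Y^(3/2) + Y)*Y = -2*(Y + Y^(3/2))*Y = -2*Y*(Y + Y^(3/2)))
g(O(0, 2))*((-1 - 4)*1) + 11 = (-2*(-1 + 2)² - 2*(-1 + 2)^(5/2))*((-1 - 4)*1) + 11 = (-2*1² - 2*1^(5/2))*(-5*1) + 11 = (-2*1 - 2*1)*(-5) + 11 = (-2 - 2)*(-5) + 11 = -4*(-5) + 11 = 20 + 11 = 31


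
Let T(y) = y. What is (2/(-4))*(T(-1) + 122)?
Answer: -121/2 ≈ -60.500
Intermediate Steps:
(2/(-4))*(T(-1) + 122) = (2/(-4))*(-1 + 122) = -¼*2*121 = -½*121 = -121/2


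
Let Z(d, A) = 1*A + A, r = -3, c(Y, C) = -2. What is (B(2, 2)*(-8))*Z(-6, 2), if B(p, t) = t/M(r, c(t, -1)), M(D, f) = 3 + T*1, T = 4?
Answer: -64/7 ≈ -9.1429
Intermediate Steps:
Z(d, A) = 2*A (Z(d, A) = A + A = 2*A)
M(D, f) = 7 (M(D, f) = 3 + 4*1 = 3 + 4 = 7)
B(p, t) = t/7
(B(2, 2)*(-8))*Z(-6, 2) = (((⅐)*2)*(-8))*(2*2) = ((2/7)*(-8))*4 = -16/7*4 = -64/7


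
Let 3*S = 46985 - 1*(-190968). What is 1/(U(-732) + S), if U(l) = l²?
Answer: 3/1845425 ≈ 1.6256e-6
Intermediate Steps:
S = 237953/3 (S = (46985 - 1*(-190968))/3 = (46985 + 190968)/3 = (⅓)*237953 = 237953/3 ≈ 79318.)
1/(U(-732) + S) = 1/((-732)² + 237953/3) = 1/(535824 + 237953/3) = 1/(1845425/3) = 3/1845425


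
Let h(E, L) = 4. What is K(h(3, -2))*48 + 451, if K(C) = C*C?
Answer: 1219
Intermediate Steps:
K(C) = C²
K(h(3, -2))*48 + 451 = 4²*48 + 451 = 16*48 + 451 = 768 + 451 = 1219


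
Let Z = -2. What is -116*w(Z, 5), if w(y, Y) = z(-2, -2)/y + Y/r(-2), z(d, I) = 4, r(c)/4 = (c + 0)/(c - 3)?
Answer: -261/2 ≈ -130.50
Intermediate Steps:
r(c) = 4*c/(-3 + c) (r(c) = 4*((c + 0)/(c - 3)) = 4*(c/(-3 + c)) = 4*c/(-3 + c))
w(y, Y) = 4/y + 5*Y/8 (w(y, Y) = 4/y + Y/((4*(-2)/(-3 - 2))) = 4/y + Y/((4*(-2)/(-5))) = 4/y + Y/((4*(-2)*(-⅕))) = 4/y + Y/(8/5) = 4/y + Y*(5/8) = 4/y + 5*Y/8)
-116*w(Z, 5) = -116*(4/(-2) + (5/8)*5) = -116*(4*(-½) + 25/8) = -116*(-2 + 25/8) = -116*9/8 = -261/2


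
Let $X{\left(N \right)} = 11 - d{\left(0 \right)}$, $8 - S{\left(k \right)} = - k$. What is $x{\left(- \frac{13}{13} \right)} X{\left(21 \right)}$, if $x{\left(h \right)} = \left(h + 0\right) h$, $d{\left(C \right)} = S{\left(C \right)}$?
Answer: $3$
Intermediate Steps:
$S{\left(k \right)} = 8 + k$ ($S{\left(k \right)} = 8 - - k = 8 + k$)
$d{\left(C \right)} = 8 + C$
$X{\left(N \right)} = 3$ ($X{\left(N \right)} = 11 - \left(8 + 0\right) = 11 - 8 = 3$)
$x{\left(h \right)} = h^{2}$ ($x{\left(h \right)} = h h = h^{2}$)
$x{\left(- \frac{13}{13} \right)} X{\left(21 \right)} = \left(- \frac{13}{13}\right)^{2} \cdot 3 = \left(\left(-13\right) \frac{1}{13}\right)^{2} \cdot 3 = \left(-1\right)^{2} \cdot 3 = 1 \cdot 3 = 3$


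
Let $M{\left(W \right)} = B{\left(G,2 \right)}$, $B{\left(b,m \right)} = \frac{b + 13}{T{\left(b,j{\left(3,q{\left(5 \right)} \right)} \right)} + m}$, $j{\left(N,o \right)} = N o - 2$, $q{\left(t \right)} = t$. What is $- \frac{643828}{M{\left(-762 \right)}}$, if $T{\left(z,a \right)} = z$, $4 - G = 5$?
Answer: $- \frac{160957}{3} \approx -53652.0$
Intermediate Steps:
$G = -1$ ($G = 4 - 5 = -1$)
$j{\left(N,o \right)} = -2 + N o$
$B{\left(b,m \right)} = \frac{13 + b}{b + m}$ ($B{\left(b,m \right)} = \frac{b + 13}{b + m} = \frac{13 + b}{b + m}$)
$M{\left(W \right)} = 12$ ($M{\left(W \right)} = \frac{13 - 1}{-1 + 2} = 1^{-1} \cdot 12 = 1 \cdot 12 = 12$)
$- \frac{643828}{M{\left(-762 \right)}} = - \frac{643828}{12} = \left(-643828\right) \frac{1}{12} = - \frac{160957}{3}$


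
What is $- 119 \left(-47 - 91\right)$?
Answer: $16422$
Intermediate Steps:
$- 119 \left(-47 - 91\right) = \left(-119\right) \left(-138\right) = 16422$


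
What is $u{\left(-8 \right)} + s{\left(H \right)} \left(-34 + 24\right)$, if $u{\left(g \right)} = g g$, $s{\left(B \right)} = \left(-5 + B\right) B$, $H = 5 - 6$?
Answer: $4$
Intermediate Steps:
$H = -1$
$s{\left(B \right)} = B \left(-5 + B\right)$
$u{\left(g \right)} = g^{2}$
$u{\left(-8 \right)} + s{\left(H \right)} \left(-34 + 24\right) = \left(-8\right)^{2} + - (-5 - 1) \left(-34 + 24\right) = 64 + \left(-1\right) \left(-6\right) \left(-10\right) = 64 + 6 \left(-10\right) = 64 - 60 = 4$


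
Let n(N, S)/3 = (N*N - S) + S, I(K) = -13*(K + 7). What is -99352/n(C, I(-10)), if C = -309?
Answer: -99352/286443 ≈ -0.34685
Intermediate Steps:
I(K) = -91 - 13*K (I(K) = -13*(7 + K) = -91 - 13*K)
n(N, S) = 3*N² (n(N, S) = 3*((N*N - S) + S) = 3*((N² - S) + S) = 3*N²)
-99352/n(C, I(-10)) = -99352/(3*(-309)²) = -99352/(3*95481) = -99352/286443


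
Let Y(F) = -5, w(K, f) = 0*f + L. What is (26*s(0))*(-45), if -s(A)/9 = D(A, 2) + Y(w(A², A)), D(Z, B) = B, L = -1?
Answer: -31590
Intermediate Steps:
w(K, f) = -1 (w(K, f) = 0*f - 1 = 0 - 1 = -1)
s(A) = 27 (s(A) = -9*(2 - 5) = -9*(-3) = 27)
(26*s(0))*(-45) = (26*27)*(-45) = 702*(-45) = -31590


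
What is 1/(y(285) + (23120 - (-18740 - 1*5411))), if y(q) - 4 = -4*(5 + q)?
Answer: 1/46115 ≈ 2.1685e-5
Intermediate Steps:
y(q) = -16 - 4*q (y(q) = 4 - 4*(5 + q) = 4 + (-20 - 4*q) = -16 - 4*q)
1/(y(285) + (23120 - (-18740 - 1*5411))) = 1/((-16 - 4*285) + (23120 - (-18740 - 1*5411))) = 1/((-16 - 1140) + (23120 - (-18740 - 5411))) = 1/(-1156 + (23120 - 1*(-24151))) = 1/(-1156 + (23120 + 24151)) = 1/(-1156 + 47271) = 1/46115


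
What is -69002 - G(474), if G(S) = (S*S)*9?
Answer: -2091086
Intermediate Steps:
G(S) = 9*S² (G(S) = S²*9 = 9*S²)
-69002 - G(474) = -69002 - 9*474² = -69002 - 9*224676 = -69002 - 1*2022084 = -69002 - 2022084 = -2091086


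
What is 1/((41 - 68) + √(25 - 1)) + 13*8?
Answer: 24431/235 - 2*√6/705 ≈ 103.95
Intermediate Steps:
1/((41 - 68) + √(25 - 1)) + 13*8 = 1/(-27 + √24) + 104 = 1/(-27 + 2*√6) + 104 = 104 + 1/(-27 + 2*√6)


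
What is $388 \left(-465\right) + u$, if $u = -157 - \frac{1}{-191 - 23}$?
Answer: $- \frac{38643477}{214} \approx -1.8058 \cdot 10^{5}$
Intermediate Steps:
$u = - \frac{33597}{214}$ ($u = -157 - \frac{1}{-214} = -157 - - \frac{1}{214} = -157 + \frac{1}{214} = - \frac{33597}{214} \approx -157.0$)
$388 \left(-465\right) + u = 388 \left(-465\right) - \frac{33597}{214} = -180420 - \frac{33597}{214} = - \frac{38643477}{214}$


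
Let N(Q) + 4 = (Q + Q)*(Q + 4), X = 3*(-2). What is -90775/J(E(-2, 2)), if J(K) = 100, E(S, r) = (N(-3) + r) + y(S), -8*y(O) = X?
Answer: -3631/4 ≈ -907.75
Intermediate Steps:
X = -6
y(O) = ¾ (y(O) = -⅛*(-6) = ¾)
N(Q) = -4 + 2*Q*(4 + Q) (N(Q) = -4 + (Q + Q)*(Q + 4) = -4 + (2*Q)*(4 + Q) = -4 + 2*Q*(4 + Q))
E(S, r) = -37/4 + r (E(S, r) = ((-4 + 2*(-3)² + 8*(-3)) + r) + ¾ = ((-4 + 2*9 - 24) + r) + ¾ = ((-4 + 18 - 24) + r) + ¾ = (-10 + r) + ¾ = -37/4 + r)
-90775/J(E(-2, 2)) = -90775/100 = -90775*1/100 = -3631/4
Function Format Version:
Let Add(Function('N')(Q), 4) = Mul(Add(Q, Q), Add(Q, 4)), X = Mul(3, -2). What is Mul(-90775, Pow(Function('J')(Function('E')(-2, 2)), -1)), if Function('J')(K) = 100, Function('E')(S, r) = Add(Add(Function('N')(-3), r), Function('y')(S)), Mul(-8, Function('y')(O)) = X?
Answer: Rational(-3631, 4) ≈ -907.75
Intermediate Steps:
X = -6
Function('y')(O) = Rational(3, 4) (Function('y')(O) = Mul(Rational(-1, 8), -6) = Rational(3, 4))
Function('N')(Q) = Add(-4, Mul(2, Q, Add(4, Q))) (Function('N')(Q) = Add(-4, Mul(Add(Q, Q), Add(Q, 4))) = Add(-4, Mul(Mul(2, Q), Add(4, Q))) = Add(-4, Mul(2, Q, Add(4, Q))))
Function('E')(S, r) = Add(Rational(-37, 4), r) (Function('E')(S, r) = Add(Add(Add(-4, Mul(2, Pow(-3, 2)), Mul(8, -3)), r), Rational(3, 4)) = Add(Add(Add(-4, Mul(2, 9), -24), r), Rational(3, 4)) = Add(Add(Add(-4, 18, -24), r), Rational(3, 4)) = Add(Add(-10, r), Rational(3, 4)) = Add(Rational(-37, 4), r))
Mul(-90775, Pow(Function('J')(Function('E')(-2, 2)), -1)) = Mul(-90775, Pow(100, -1)) = Mul(-90775, Rational(1, 100)) = Rational(-3631, 4)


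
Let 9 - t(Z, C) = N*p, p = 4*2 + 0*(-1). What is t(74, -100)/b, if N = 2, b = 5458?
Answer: -7/5458 ≈ -0.0012825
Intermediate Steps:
p = 8 (p = 8 + 0 = 8)
t(Z, C) = -7 (t(Z, C) = 9 - 2*8 = 9 - 1*16 = 9 - 16 = -7)
t(74, -100)/b = -7/5458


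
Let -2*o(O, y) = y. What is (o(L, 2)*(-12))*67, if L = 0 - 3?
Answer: 804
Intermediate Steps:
L = -3
o(O, y) = -y/2
(o(L, 2)*(-12))*67 = (-½*2*(-12))*67 = -1*(-12)*67 = 12*67 = 804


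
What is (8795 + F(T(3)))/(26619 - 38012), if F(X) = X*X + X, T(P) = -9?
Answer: -8867/11393 ≈ -0.77829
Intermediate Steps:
F(X) = X + X**2 (F(X) = X**2 + X = X + X**2)
(8795 + F(T(3)))/(26619 - 38012) = (8795 - 9*(1 - 9))/(26619 - 38012) = (8795 - 9*(-8))/(-11393) = (8795 + 72)*(-1/11393) = 8867*(-1/11393) = -8867/11393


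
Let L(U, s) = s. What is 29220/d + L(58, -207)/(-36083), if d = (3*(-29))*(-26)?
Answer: 175802249/13603291 ≈ 12.924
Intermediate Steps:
d = 2262 (d = -87*(-26) = 2262)
29220/d + L(58, -207)/(-36083) = 29220/2262 - 207/(-36083) = 29220*(1/2262) - 207*(-1/36083) = 4870/377 + 207/36083 = 175802249/13603291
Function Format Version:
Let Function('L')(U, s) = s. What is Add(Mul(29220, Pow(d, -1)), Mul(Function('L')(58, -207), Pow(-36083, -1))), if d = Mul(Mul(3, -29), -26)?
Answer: Rational(175802249, 13603291) ≈ 12.924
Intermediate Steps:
d = 2262 (d = Mul(-87, -26) = 2262)
Add(Mul(29220, Pow(d, -1)), Mul(Function('L')(58, -207), Pow(-36083, -1))) = Add(Mul(29220, Pow(2262, -1)), Mul(-207, Pow(-36083, -1))) = Add(Mul(29220, Rational(1, 2262)), Mul(-207, Rational(-1, 36083))) = Add(Rational(4870, 377), Rational(207, 36083)) = Rational(175802249, 13603291)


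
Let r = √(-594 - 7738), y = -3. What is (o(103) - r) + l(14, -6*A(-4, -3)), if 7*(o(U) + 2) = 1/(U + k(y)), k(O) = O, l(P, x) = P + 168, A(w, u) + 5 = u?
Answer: 126001/700 - 2*I*√2083 ≈ 180.0 - 91.28*I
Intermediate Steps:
A(w, u) = -5 + u
l(P, x) = 168 + P
r = 2*I*√2083 (r = √(-8332) = 2*I*√2083 ≈ 91.28*I)
o(U) = -2 + 1/(7*(-3 + U)) (o(U) = -2 + 1/(7*(U - 3)) = -2 + 1/(7*(-3 + U)))
(o(103) - r) + l(14, -6*A(-4, -3)) = ((43 - 14*103)/(7*(-3 + 103)) - 2*I*√2083) + (168 + 14) = ((⅐)*(43 - 1442)/100 - 2*I*√2083) + 182 = ((⅐)*(1/100)*(-1399) - 2*I*√2083) + 182 = (-1399/700 - 2*I*√2083) + 182 = 126001/700 - 2*I*√2083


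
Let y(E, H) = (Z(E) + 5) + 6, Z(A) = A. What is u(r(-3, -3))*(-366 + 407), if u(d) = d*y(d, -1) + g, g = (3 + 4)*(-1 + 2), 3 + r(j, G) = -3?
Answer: -943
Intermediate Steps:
r(j, G) = -6 (r(j, G) = -3 - 3 = -6)
g = 7 (g = 7*1 = 7)
y(E, H) = 11 + E (y(E, H) = (E + 5) + 6 = (5 + E) + 6 = 11 + E)
u(d) = 7 + d*(11 + d) (u(d) = d*(11 + d) + 7 = 7 + d*(11 + d))
u(r(-3, -3))*(-366 + 407) = (7 - 6*(11 - 6))*(-366 + 407) = (7 - 6*5)*41 = (7 - 30)*41 = -23*41 = -943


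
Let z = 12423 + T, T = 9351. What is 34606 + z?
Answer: 56380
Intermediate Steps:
z = 21774 (z = 12423 + 9351 = 21774)
34606 + z = 34606 + 21774 = 56380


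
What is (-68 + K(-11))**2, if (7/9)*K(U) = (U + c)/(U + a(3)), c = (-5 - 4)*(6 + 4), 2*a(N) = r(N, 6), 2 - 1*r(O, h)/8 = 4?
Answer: 66178225/17689 ≈ 3741.2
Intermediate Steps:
r(O, h) = -16 (r(O, h) = 16 - 8*4 = 16 - 32 = -16)
a(N) = -8 (a(N) = (1/2)*(-16) = -8)
c = -90 (c = -9*10 = -90)
K(U) = 9*(-90 + U)/(7*(-8 + U)) (K(U) = 9*((U - 90)/(U - 8))/7 = 9*((-90 + U)/(-8 + U))/7 = 9*(-90 + U)/(7*(-8 + U)))
(-68 + K(-11))**2 = (-68 + 9*(-90 - 11)/(7*(-8 - 11)))**2 = (-68 + (9/7)*(-101)/(-19))**2 = (-68 + (9/7)*(-1/19)*(-101))**2 = (-68 + 909/133)**2 = (-8135/133)**2 = 66178225/17689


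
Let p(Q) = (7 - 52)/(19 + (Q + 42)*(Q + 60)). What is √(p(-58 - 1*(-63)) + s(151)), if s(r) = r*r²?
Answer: √32534082705346/3074 ≈ 1855.5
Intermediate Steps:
s(r) = r³
p(Q) = -45/(19 + (42 + Q)*(60 + Q))
√(p(-58 - 1*(-63)) + s(151)) = √(-45/(2539 + (-58 - 1*(-63))² + 102*(-58 - 1*(-63))) + 151³) = √(-45/(2539 + (-58 + 63)² + 102*(-58 + 63)) + 3442951) = √(-45/(2539 + 5² + 102*5) + 3442951) = √(-45/(2539 + 25 + 510) + 3442951) = √(-45/3074 + 3442951) = √(10583631329/3074) = √32534082705346/3074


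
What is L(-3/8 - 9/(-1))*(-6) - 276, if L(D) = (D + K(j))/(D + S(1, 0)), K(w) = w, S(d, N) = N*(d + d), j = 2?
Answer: -6518/23 ≈ -283.39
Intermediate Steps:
S(d, N) = 2*N*d (S(d, N) = N*(2*d) = 2*N*d)
L(D) = (2 + D)/D (L(D) = (D + 2)/(D + 2*0*1) = (2 + D)/(D + 0) = (2 + D)/D)
L(-3/8 - 9/(-1))*(-6) - 276 = ((2 + (-3/8 - 9/(-1)))/(-3/8 - 9/(-1)))*(-6) - 276 = ((2 + (-3*⅛ - 9*(-1)))/(-3*⅛ - 9*(-1)))*(-6) - 276 = ((2 + (-3/8 + 9))/(-3/8 + 9))*(-6) - 276 = ((2 + 69/8)/(69/8))*(-6) - 276 = ((8/69)*(85/8))*(-6) - 276 = (85/69)*(-6) - 276 = -170/23 - 276 = -6518/23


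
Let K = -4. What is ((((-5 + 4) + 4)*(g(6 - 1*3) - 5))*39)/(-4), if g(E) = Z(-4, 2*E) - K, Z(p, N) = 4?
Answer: -351/4 ≈ -87.750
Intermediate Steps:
g(E) = 8 (g(E) = 4 - 1*(-4) = 4 + 4 = 8)
((((-5 + 4) + 4)*(g(6 - 1*3) - 5))*39)/(-4) = ((((-5 + 4) + 4)*(8 - 5))*39)/(-4) = (((-1 + 4)*3)*39)*(-1/4) = ((3*3)*39)*(-1/4) = (9*39)*(-1/4) = 351*(-1/4) = -351/4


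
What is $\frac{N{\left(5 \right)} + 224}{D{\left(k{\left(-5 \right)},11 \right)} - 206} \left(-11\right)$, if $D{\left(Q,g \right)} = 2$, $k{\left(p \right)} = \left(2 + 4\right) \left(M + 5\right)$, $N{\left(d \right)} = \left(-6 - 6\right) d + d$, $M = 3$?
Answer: $\frac{1859}{204} \approx 9.1127$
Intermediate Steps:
$N{\left(d \right)} = - 11 d$ ($N{\left(d \right)} = \left(-6 - 6\right) d + d = - 12 d + d = - 11 d$)
$k{\left(p \right)} = 48$ ($k{\left(p \right)} = \left(2 + 4\right) \left(3 + 5\right) = 6 \cdot 8 = 48$)
$\frac{N{\left(5 \right)} + 224}{D{\left(k{\left(-5 \right)},11 \right)} - 206} \left(-11\right) = \frac{\left(-11\right) 5 + 224}{2 - 206} \left(-11\right) = \frac{-55 + 224}{-204} \left(-11\right) = 169 \left(- \frac{1}{204}\right) \left(-11\right) = \left(- \frac{169}{204}\right) \left(-11\right) = \frac{1859}{204}$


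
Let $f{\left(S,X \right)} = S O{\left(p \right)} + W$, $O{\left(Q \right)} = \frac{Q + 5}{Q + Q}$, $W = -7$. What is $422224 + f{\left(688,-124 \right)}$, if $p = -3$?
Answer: $\frac{1265963}{3} \approx 4.2199 \cdot 10^{5}$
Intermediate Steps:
$O{\left(Q \right)} = \frac{5 + Q}{2 Q}$
$f{\left(S,X \right)} = -7 - \frac{S}{3}$ ($f{\left(S,X \right)} = S \frac{5 - 3}{2 \left(-3\right)} - 7 = S \frac{1}{2} \left(- \frac{1}{3}\right) 2 - 7 = S \left(- \frac{1}{3}\right) - 7 = - \frac{S}{3} - 7 = -7 - \frac{S}{3}$)
$422224 + f{\left(688,-124 \right)} = 422224 - \frac{709}{3} = \frac{1265963}{3}$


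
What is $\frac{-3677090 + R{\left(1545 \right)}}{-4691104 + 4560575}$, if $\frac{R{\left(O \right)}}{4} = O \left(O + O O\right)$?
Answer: $- \frac{14757685510}{130529} \approx -1.1306 \cdot 10^{5}$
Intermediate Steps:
$R{\left(O \right)} = 4 O \left(O + O^{2}\right)$ ($R{\left(O \right)} = 4 O \left(O + O O\right) = 4 O \left(O + O^{2}\right)$)
$\frac{-3677090 + R{\left(1545 \right)}}{-4691104 + 4560575} = \frac{-3677090 + 4 \cdot 1545^{2} \left(1 + 1545\right)}{-4691104 + 4560575} = \frac{-3677090 + 4 \cdot 2387025 \cdot 1546}{-130529} = \left(-3677090 + 14761362600\right) \left(- \frac{1}{130529}\right) = 14757685510 \left(- \frac{1}{130529}\right) = - \frac{14757685510}{130529}$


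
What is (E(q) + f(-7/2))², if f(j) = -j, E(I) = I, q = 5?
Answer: 289/4 ≈ 72.250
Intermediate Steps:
(E(q) + f(-7/2))² = (5 - (-7)/2)² = (5 - 1*(-7/2))² = (5 + 7/2)² = (17/2)² = 289/4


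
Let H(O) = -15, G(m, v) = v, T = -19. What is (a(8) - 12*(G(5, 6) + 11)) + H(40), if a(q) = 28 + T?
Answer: -210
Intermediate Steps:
a(q) = 9 (a(q) = 28 - 19 = 9)
(a(8) - 12*(G(5, 6) + 11)) + H(40) = (9 - 12*(6 + 11)) - 15 = (9 - 12*17) - 15 = (9 - 204) - 15 = -195 - 15 = -210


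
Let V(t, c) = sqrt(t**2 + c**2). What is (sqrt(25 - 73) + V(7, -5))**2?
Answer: 26 + 8*I*sqrt(222) ≈ 26.0 + 119.2*I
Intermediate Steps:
V(t, c) = sqrt(c**2 + t**2)
(sqrt(25 - 73) + V(7, -5))**2 = (sqrt(25 - 73) + sqrt((-5)**2 + 7**2))**2 = (sqrt(-48) + sqrt(25 + 49))**2 = (4*I*sqrt(3) + sqrt(74))**2 = (sqrt(74) + 4*I*sqrt(3))**2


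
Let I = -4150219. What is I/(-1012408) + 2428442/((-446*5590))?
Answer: 1972125722331/631018720280 ≈ 3.1253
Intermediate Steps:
I/(-1012408) + 2428442/((-446*5590)) = -4150219/(-1012408) + 2428442/((-446*5590)) = -4150219*(-1/1012408) + 2428442/(-2493140) = 4150219/1012408 + 2428442*(-1/2493140) = 4150219/1012408 - 1214221/1246570 = 1972125722331/631018720280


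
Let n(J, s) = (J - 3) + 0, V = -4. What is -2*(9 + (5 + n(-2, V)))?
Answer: -18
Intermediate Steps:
n(J, s) = -3 + J (n(J, s) = (-3 + J) + 0 = -3 + J)
-2*(9 + (5 + n(-2, V))) = -2*(9 + (5 + (-3 - 2))) = -2*(9 + (5 - 5)) = -2*(9 + 0) = -2*9 = -18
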